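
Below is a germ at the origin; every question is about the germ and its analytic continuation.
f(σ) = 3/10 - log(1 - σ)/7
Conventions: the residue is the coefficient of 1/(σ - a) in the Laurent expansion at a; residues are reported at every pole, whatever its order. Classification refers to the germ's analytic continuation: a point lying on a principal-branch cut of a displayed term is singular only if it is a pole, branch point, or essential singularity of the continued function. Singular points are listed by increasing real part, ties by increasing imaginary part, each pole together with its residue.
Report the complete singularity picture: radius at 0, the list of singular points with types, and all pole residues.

Branch term (-1/7)*log(1 - σ/(1)): its argument vanishes at σ = 1, a logarithmic branch point, modulus 1.
The radius of convergence is the smallest modulus among the singular points: 1.

Radius of convergence at 0: 1.
At 1: a logarithmic branch point.


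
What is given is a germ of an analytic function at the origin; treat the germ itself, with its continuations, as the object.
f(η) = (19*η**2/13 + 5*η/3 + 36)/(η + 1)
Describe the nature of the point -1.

The denominator factor η + 1 vanishes at -1 and appears to the power 1; the numerator there equals 1396/39, nonzero, and no other factor vanishes.
Hence a pole whose order is the multiplicity, 1.

The point is a pole of order 1.


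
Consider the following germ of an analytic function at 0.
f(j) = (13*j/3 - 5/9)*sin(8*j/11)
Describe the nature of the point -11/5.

The point is a regular point.

There is no denominator, hence no pole anywhere.
The factor sin(8*j/11) is entire.
So the germ continues analytically to -11/5.


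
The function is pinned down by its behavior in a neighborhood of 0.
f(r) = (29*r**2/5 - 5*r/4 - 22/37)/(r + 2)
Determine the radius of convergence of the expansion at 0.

Denominator factor (r + 2): pole of order 1 at -2, modulus 2.
The radius of convergence is the smallest modulus among the singular points: 2.

The radius of convergence is 2.


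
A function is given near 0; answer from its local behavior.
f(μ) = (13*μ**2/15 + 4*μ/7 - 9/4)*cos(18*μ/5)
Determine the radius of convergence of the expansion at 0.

The factor cos(18*μ/5) is entire and contributes no finite singular point.
The polynomial part has no poles.
No finite singular points: the Taylor series at 0 converges everywhere.

The radius of convergence is infinite.


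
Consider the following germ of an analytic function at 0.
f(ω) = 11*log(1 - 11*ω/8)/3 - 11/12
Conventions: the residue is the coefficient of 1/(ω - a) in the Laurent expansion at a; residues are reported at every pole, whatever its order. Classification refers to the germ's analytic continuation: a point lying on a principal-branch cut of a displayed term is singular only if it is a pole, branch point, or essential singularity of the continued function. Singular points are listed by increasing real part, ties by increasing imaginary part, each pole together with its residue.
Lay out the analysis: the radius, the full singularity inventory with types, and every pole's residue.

Branch term (11/3)*log(1 - ω/(8/11)): its argument vanishes at ω = 8/11, a logarithmic branch point, modulus 8/11.
The radius of convergence is the smallest modulus among the singular points: 8/11.

Radius of convergence at 0: 8/11.
At 8/11: a logarithmic branch point.


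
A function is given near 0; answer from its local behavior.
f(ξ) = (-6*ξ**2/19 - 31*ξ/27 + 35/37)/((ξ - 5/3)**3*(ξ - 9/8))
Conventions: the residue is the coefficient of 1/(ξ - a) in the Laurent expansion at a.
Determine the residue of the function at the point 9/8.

At the order-1 pole 9/8 set g(ξ) = (ξ - (9/8))*f(ξ) = (-6*ξ**2/19 - 31*ξ/27 + 35/37)/(ξ - 5/3)**3.
Simple pole: residue = g(a) at a = 9/8, which is 7243920/1544491.

The residue is 7243920/1544491.


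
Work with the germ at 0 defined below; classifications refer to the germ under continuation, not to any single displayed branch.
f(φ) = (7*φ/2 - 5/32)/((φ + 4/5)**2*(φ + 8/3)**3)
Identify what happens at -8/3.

The point is a pole of order 3.

The denominator factor φ + 8/3 vanishes at -8/3 and appears to the power 3; the numerator there equals -911/96, nonzero, and no other factor vanishes.
Hence a pole whose order is the multiplicity, 3.


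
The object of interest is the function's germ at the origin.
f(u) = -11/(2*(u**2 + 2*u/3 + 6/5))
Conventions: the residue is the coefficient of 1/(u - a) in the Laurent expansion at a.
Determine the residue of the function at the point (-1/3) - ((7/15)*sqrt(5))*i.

The residue is -((33/28)*sqrt(5))*i.

The factor u**2 + 2*u/3 + 6/5 splits as (u - a)(u - a') with a = (-1/3) - ((7/15)*sqrt(5))*i, a' = (-1/3) + ((7/15)*sqrt(5))*i. At the order-1 pole a set g(u) = (u - a)*f(u) = [-11/2] / (u - a').
Simple pole: residue = g(a) at a = (-1/3) - ((7/15)*sqrt(5))*i, which is -((33/28)*sqrt(5))*i.


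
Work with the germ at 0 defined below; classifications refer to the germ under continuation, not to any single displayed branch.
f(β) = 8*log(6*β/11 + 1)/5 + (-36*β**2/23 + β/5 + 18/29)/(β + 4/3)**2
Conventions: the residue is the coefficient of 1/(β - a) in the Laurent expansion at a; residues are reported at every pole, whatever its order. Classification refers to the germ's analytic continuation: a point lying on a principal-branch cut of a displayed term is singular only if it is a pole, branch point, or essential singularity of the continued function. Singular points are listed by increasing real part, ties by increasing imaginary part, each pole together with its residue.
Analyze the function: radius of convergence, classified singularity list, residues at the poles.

Radius of convergence at 0: 4/3.
At -11/6: a logarithmic branch point.
At -4/3: a pole of order 2; residue 503/115.

Denominator factor (β + 4/3)^2: pole of order 2 at -4/3, modulus 4/3.
Branch term (8/5)*log(1 - β/(-11/6)): its argument vanishes at β = -11/6, a logarithmic branch point, modulus 11/6.
The radius of convergence is the smallest modulus among the singular points: 4/3.
The branch term is analytic at -4/3 and contributes nothing to the residue; only the rational part matters.
At the order-2 pole -4/3 set g(β) = (β - (-4/3))^2*(rational part) = -36*β**2/23 + β/5 + 18/29.
Order-2 pole: residue = g'(a); g'(-4/3) = 503/115, so the residue is 503/115.
List the singular points by increasing real part (a conjugate pair: the negative imaginary part first).


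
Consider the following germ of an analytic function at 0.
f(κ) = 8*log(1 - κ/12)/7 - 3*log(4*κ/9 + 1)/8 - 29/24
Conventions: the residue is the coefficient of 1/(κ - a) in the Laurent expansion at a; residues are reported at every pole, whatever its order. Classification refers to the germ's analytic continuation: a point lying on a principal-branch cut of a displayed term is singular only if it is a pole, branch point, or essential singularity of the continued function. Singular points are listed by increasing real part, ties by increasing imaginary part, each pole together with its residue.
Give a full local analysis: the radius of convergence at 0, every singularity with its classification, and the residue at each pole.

Radius of convergence at 0: 9/4.
At -9/4: a logarithmic branch point.
At 12: a logarithmic branch point.

Branch term (-3/8)*log(1 - κ/(-9/4)): its argument vanishes at κ = -9/4, a logarithmic branch point, modulus 9/4.
Branch term (8/7)*log(1 - κ/(12)): its argument vanishes at κ = 12, a logarithmic branch point, modulus 12.
The radius of convergence is the smallest modulus among the singular points: 9/4.
List the singular points by increasing real part (a conjugate pair: the negative imaginary part first).


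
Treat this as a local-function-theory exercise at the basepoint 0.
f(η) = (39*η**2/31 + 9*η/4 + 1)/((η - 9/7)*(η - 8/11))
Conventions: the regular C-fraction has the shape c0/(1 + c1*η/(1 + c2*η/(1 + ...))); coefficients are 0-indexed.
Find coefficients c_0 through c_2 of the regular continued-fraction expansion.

The regular C-fraction coefficients are [77/72, -317/72, 86759/39308].

Taylor coefficients (expand at 0): a_0 = 77/72, a_1 = 24409/5184, a_2 = 119619269/11570688.
c0 = a_0 = 77/72. Peel one level at a time: if S = 1 + c*η/S' with S'(0) = 1, then c is the η-coefficient of S and S' = c*η/(S - 1).
S_1 = c0/f = 1 + (-317/72)*η + (86759/8928)*η^2 + ...; c1 = -317/72.
S_2 = c1*η/(S_1 - 1) = 1 + (86759/39308)*η + ...; c2 = 86759/39308.


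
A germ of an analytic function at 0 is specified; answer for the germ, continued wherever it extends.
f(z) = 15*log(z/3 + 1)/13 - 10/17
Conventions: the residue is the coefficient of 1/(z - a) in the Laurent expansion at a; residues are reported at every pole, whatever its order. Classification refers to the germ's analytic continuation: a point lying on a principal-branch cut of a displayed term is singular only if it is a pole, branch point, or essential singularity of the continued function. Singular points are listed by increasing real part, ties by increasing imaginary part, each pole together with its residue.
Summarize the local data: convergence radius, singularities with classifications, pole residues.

Branch term (15/13)*log(1 - z/(-3)): its argument vanishes at z = -3, a logarithmic branch point, modulus 3.
The radius of convergence is the smallest modulus among the singular points: 3.

Radius of convergence at 0: 3.
At -3: a logarithmic branch point.


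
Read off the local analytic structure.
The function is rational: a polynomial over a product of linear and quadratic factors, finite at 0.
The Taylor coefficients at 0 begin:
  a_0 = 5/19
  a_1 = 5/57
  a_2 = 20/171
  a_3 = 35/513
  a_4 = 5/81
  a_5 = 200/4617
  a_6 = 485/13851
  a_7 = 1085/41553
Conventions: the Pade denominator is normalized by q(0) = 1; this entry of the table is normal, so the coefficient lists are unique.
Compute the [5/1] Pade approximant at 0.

Taylor coefficients needed (read off): a_0 = 5/19, a_1 = 5/57, a_2 = 20/171, a_3 = 35/513, a_4 = 5/81, a_5 = 200/4617, a_6 = 485/13851.
Write the denominator as Q(φ) = 1 + q1*φ. Requiring Q*f - P = O(φ^7) with deg P <= 5 kills the coefficients of φ^6..φ^6 in Q*f:
  φ^6: a_6 + q1*a_5 = 0, i.e. 485/13851 + (200/4617)*q1 = 0.
Solving this linear system: q1 = -97/120.
The numerator is Q*f truncated at degree 5: P0 = a_0 = 5/19; P1 = a_1 + q1*a_0 = -1/8; P2 = a_2 + q1*a_1 = 7/152; P3 = a_3 + q1*a_2 = -1/38; P4 = a_4 + q1*a_3 = 1/152; P5 = a_5 + q1*a_4 = -1/152.

The Pade approximant has numerator coefficients [5/19, -1/8, 7/152, -1/38, 1/152, -1/152]; denominator coefficients [1, -97/120].


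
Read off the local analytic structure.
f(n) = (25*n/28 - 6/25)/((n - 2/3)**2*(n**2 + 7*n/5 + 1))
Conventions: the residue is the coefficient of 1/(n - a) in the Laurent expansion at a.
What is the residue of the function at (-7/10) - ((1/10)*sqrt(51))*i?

The residue is (-326601/3205720) - ((2286069/54497240)*sqrt(51))*i.

The factor n**2 + 7*n/5 + 1 splits as (n - a)(n - a') with a = (-7/10) - ((1/10)*sqrt(51))*i, a' = (-7/10) + ((1/10)*sqrt(51))*i. At the order-1 pole a set g(n) = (n - a)*f(n) = [(25*n/28 - 6/25)/(n - 2/3)**2] / (n - a').
Simple pole: residue = g(a) at a = (-7/10) - ((1/10)*sqrt(51))*i, which is (-326601/3205720) - ((2286069/54497240)*sqrt(51))*i.


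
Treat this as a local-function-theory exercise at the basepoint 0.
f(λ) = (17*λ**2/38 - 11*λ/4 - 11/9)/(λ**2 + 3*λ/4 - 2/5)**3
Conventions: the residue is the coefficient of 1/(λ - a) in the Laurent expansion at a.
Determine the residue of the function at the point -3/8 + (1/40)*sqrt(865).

The residue is -(96160/15533151)*sqrt(865).

The factor λ**2 + 3*λ/4 - 2/5 splits as (λ - a)(λ - a') with a = -3/8 + (1/40)*sqrt(865), a' = -3/8 - (1/40)*sqrt(865). At the order-3 pole a set g(λ) = (λ - a)^3*f(λ) = [17*λ**2/38 - 11*λ/4 - 11/9] / (λ - a')^3.
Order-3 pole: residue = g''(a)/2; g''(-3/8 + (1/40)*sqrt(865)) = -(192320/15533151)*sqrt(865), so the residue is -(96160/15533151)*sqrt(865).


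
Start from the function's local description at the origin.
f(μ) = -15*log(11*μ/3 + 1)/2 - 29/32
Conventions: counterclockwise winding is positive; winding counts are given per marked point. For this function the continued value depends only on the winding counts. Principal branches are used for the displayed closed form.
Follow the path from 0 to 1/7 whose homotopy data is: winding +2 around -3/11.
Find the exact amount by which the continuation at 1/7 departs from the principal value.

Continued minus principal equals -(30)*pi*i.

The rational part is single-valued and drops out of the difference; each branch term changes only by its own monodromy.
(-15/2)*log(1 - μ/(-3/11)): each positive loop around -3/11 adds 2*pi*i to the log, so winding +2 contributes (-15/2)*(2)*2*pi*i = -(30)*pi*i.
Summing the contributions at μ = 1/7 gives -(30)*pi*i.


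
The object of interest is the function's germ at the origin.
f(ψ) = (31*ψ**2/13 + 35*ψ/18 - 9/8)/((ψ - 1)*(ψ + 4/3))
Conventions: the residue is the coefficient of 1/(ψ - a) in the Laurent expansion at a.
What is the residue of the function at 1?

The residue is 2999/2184.

At the order-1 pole 1 set g(ψ) = (ψ - (1))*f(ψ) = (31*ψ**2/13 + 35*ψ/18 - 9/8)/(ψ + 4/3).
Simple pole: residue = g(a) at a = 1, which is 2999/2184.


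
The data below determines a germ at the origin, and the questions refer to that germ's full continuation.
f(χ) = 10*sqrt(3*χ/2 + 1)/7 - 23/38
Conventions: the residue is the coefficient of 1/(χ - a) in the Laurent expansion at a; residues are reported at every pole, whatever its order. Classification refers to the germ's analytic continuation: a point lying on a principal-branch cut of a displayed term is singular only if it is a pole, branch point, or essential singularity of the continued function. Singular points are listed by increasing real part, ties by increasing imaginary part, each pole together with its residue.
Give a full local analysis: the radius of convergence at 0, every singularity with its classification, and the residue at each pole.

Radius of convergence at 0: 2/3.
At -2/3: an algebraic (square-root) branch point.

Branch term (10/7)*sqrt(1 - χ/(-2/3)): its argument vanishes at χ = -2/3, a square-root branch point, modulus 2/3.
The radius of convergence is the smallest modulus among the singular points: 2/3.


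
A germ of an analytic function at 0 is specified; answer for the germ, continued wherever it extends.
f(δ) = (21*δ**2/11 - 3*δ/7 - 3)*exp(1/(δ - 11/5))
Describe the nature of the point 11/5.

The point is an essential singularity.

The exponent 1/(δ - (11/5)) has a pole at 11/5, so exp(1/(δ - (11/5))) takes every nonzero value near it: an essential singularity (not a pole of any order).


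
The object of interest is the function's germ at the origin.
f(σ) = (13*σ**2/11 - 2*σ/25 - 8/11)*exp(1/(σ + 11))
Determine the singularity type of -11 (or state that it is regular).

The point is an essential singularity.

The exponent 1/(σ - (-11)) has a pole at -11, so exp(1/(σ - (-11))) takes every nonzero value near it: an essential singularity (not a pole of any order).


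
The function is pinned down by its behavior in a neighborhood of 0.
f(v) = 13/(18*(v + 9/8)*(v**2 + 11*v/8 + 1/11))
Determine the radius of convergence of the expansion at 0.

The radius of convergence is 11/16 - (5/176)*sqrt(473).

Denominator factor (v**2 + 11*v/8 + 1/11): discriminant 1075/704, real irrational roots -11/16 + (5/176)*sqrt(473) and -11/16 - (5/176)*sqrt(473); poles of order 1, moduli 11/16 - (5/176)*sqrt(473) and 11/16 + (5/176)*sqrt(473).
Denominator factor (v + 9/8): pole of order 1 at -9/8, modulus 9/8.
The radius of convergence is the smallest modulus among the singular points: 11/16 - (5/176)*sqrt(473).


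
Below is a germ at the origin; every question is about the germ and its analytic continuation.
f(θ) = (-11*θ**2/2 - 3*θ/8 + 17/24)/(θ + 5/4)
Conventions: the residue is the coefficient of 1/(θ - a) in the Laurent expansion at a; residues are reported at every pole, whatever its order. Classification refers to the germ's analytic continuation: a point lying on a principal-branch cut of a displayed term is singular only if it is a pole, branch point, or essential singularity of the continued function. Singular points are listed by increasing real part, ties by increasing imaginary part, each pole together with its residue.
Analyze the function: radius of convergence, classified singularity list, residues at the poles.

Radius of convergence at 0: 5/4.
At -5/4: a pole of order 1; residue -89/12.

Denominator factor (θ + 5/4): pole of order 1 at -5/4, modulus 5/4.
The radius of convergence is the smallest modulus among the singular points: 5/4.
At the order-1 pole -5/4 set g(θ) = (θ - (-5/4))*f(θ) = -11*θ**2/2 - 3*θ/8 + 17/24.
Simple pole: residue = g(a) at a = -5/4, which is -89/12.


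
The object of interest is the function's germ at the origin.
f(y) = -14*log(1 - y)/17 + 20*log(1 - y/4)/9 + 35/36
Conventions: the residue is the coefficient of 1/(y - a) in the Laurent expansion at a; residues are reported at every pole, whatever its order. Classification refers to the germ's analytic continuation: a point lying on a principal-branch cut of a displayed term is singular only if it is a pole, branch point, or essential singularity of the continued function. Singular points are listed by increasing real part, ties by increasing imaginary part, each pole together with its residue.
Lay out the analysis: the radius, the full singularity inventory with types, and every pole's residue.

Radius of convergence at 0: 1.
At 1: a logarithmic branch point.
At 4: a logarithmic branch point.

Branch term (-14/17)*log(1 - y/(1)): its argument vanishes at y = 1, a logarithmic branch point, modulus 1.
Branch term (20/9)*log(1 - y/(4)): its argument vanishes at y = 4, a logarithmic branch point, modulus 4.
The radius of convergence is the smallest modulus among the singular points: 1.
List the singular points by increasing real part (a conjugate pair: the negative imaginary part first).


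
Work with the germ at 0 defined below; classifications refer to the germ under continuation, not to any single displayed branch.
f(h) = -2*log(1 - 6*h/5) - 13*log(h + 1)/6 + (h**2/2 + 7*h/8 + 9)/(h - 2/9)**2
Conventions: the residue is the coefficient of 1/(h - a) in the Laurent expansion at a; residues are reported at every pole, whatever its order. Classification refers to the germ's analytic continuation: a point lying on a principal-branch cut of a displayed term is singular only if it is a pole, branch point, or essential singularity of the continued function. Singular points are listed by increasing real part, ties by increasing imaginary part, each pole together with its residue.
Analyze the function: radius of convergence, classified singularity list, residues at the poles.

Denominator factor (h - 2/9)^2: pole of order 2 at 2/9, modulus 2/9.
Branch term (-2)*log(1 - h/(5/6)): its argument vanishes at h = 5/6, a logarithmic branch point, modulus 5/6.
Branch term (-13/6)*log(1 - h/(-1)): its argument vanishes at h = -1, a logarithmic branch point, modulus 1.
The radius of convergence is the smallest modulus among the singular points: 2/9.
The branch terms are analytic at 2/9 and contribute nothing to the residue; only the rational part matters.
At the order-2 pole 2/9 set g(h) = (h - (2/9))^2*(rational part) = h**2/2 + 7*h/8 + 9.
Order-2 pole: residue = g'(a); g'(2/9) = 79/72, so the residue is 79/72.
List the singular points by increasing real part (a conjugate pair: the negative imaginary part first).

Radius of convergence at 0: 2/9.
At -1: a logarithmic branch point.
At 2/9: a pole of order 2; residue 79/72.
At 5/6: a logarithmic branch point.


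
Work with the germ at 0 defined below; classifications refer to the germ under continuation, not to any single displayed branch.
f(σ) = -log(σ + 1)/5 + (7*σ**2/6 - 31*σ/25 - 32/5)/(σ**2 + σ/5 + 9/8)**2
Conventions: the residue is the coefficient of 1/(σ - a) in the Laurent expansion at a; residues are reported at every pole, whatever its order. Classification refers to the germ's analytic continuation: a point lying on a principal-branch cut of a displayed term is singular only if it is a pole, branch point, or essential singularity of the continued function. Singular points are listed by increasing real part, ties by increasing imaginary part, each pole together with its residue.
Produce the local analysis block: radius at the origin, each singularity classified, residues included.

Radius of convergence at 0: 1.
At -1: a logarithmic branch point.
At (-1/10) - ((1/20)*sqrt(446))*i: a pole of order 2; residue -((9927/198916)*sqrt(446))*i.
At (-1/10) + ((1/20)*sqrt(446))*i: a pole of order 2; residue ((9927/198916)*sqrt(446))*i.


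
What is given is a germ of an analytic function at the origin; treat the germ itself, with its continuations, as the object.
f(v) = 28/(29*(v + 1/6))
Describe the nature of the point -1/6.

The denominator factor v + 1/6 vanishes at -1/6 and appears to the power 1; the numerator there equals 28/29, nonzero, and no other factor vanishes.
Hence a pole whose order is the multiplicity, 1.

The point is a pole of order 1.


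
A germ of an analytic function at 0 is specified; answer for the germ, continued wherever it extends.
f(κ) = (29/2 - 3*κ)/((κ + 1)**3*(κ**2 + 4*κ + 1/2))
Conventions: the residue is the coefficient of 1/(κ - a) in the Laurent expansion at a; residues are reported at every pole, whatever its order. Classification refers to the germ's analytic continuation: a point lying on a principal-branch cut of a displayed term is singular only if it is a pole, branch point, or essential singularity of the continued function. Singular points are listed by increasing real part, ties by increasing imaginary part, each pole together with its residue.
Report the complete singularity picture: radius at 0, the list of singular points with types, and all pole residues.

Radius of convergence at 0: 2 - (1/2)*sqrt(14).
At -2 - (1/2)*sqrt(14): a pole of order 1; residue 79/25 - (134/175)*sqrt(14).
At -1: a pole of order 3; residue -158/25.
At -2 + (1/2)*sqrt(14): a pole of order 1; residue 79/25 + (134/175)*sqrt(14).


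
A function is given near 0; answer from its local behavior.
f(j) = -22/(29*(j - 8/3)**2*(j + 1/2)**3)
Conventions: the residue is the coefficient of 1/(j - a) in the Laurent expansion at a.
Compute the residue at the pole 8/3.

At the order-2 pole 8/3 set g(j) = (j - (8/3))^2*f(j) = -22/(29*(j + 1/2)**3).
Order-2 pole: residue = g'(a); g'(8/3) = 85536/3779309, so the residue is 85536/3779309.

The residue is 85536/3779309.


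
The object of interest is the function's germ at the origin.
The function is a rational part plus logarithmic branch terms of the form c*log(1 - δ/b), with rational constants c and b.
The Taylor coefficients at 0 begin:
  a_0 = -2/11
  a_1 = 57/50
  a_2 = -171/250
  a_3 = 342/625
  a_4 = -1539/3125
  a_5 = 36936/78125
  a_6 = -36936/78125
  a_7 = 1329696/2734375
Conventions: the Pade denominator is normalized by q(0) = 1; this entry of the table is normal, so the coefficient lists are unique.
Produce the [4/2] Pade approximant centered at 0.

Taylor coefficients needed (read off): a_0 = -2/11, a_1 = 57/50, a_2 = -171/250, a_3 = 342/625, a_4 = -1539/3125, a_5 = 36936/78125, a_6 = -36936/78125.
Write the denominator as Q(δ) = 1 + q1*δ + q2*δ^2. Requiring Q*f - P = O(δ^7) with deg P <= 4 kills the coefficients of δ^5..δ^6 in Q*f:
  δ^5: a_5 + q1*a_4 + q2*a_3 = 0, i.e. 36936/78125 + (-1539/3125)*q1 + (342/625)*q2 = 0.
  δ^6: a_6 + q1*a_5 + q2*a_4 = 0, i.e. -36936/78125 + (36936/78125)*q1 + (-1539/3125)*q2 = 0.
Solving this linear system: q1 = 8/5, q2 = 72/125.
The numerator is Q*f truncated at degree 4: P0 = a_0 = -2/11; P1 = a_1 + q1*a_0 = 467/550; P2 = a_2 + q1*a_1 + q2*a_0 = 2847/2750; P3 = a_3 + q1*a_2 + q2*a_1 = 342/3125; P4 = a_4 + q1*a_3 + q2*a_2 = -171/15625.

The Pade approximant has numerator coefficients [-2/11, 467/550, 2847/2750, 342/3125, -171/15625]; denominator coefficients [1, 8/5, 72/125].


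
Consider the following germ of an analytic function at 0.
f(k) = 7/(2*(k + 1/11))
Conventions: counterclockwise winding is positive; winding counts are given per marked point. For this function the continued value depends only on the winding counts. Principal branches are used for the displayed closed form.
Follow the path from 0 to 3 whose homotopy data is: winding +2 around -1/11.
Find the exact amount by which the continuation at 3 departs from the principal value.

The function is rational, hence single-valued: continuing it around any pole returns the same value, so the difference is 0.

Continued minus principal equals 0.


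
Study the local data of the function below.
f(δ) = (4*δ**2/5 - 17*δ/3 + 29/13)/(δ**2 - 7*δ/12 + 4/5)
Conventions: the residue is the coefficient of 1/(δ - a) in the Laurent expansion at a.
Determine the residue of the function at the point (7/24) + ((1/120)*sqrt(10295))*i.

The factor δ**2 - 7*δ/12 + 4/5 splits as (δ - a)(δ - a') with a = (7/24) + ((1/120)*sqrt(10295))*i, a' = (7/24) - ((1/120)*sqrt(10295))*i. At the order-1 pole a set g(δ) = (δ - a)*f(δ) = [4*δ**2/5 - 17*δ/3 + 29/13] / (δ - a').
Simple pole: residue = g(a) at a = (7/24) + ((1/120)*sqrt(10295))*i, which is (-13/5) - ((289/669175)*sqrt(10295))*i.

The residue is (-13/5) - ((289/669175)*sqrt(10295))*i.


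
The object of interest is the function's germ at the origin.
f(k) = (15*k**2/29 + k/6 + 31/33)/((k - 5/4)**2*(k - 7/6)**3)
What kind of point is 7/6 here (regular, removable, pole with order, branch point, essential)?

The denominator factor k - 7/6 vanishes at 7/6 and appears to the power 3; the numerator there equals 10553/5742, nonzero, and no other factor vanishes.
Hence a pole whose order is the multiplicity, 3.

The point is a pole of order 3.


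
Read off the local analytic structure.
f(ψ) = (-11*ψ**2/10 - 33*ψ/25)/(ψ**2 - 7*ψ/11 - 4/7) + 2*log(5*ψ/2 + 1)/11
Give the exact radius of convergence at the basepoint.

The radius of convergence is 2/5.

Denominator factor (ψ**2 - 7*ψ/11 - 4/7): discriminant 2279/847, real irrational roots 7/22 + (1/154)*sqrt(15953) and 7/22 - (1/154)*sqrt(15953); poles of order 1, moduli 7/22 + (1/154)*sqrt(15953) and -7/22 + (1/154)*sqrt(15953).
Branch term (2/11)*log(1 - ψ/(-2/5)): its argument vanishes at ψ = -2/5, a logarithmic branch point, modulus 2/5.
The radius of convergence is the smallest modulus among the singular points: 2/5.


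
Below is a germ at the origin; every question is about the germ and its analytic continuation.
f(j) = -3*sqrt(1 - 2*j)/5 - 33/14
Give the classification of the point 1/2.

The point is an algebraic (square-root) branch point.

The term (-3/5)*sqrt(1 - j/(1/2)) has argument 1 - 1/2/(1/2) = 0 at 1/2: a square-root (algebraic, two-sheeted) branch point; the remaining terms are analytic or single-valued there.


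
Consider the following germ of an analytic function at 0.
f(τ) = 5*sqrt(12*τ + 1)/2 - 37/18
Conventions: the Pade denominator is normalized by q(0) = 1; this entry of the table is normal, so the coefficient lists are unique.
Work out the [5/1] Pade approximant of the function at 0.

Taylor coefficients needed (expand at 0): a_0 = 4/9, a_1 = 15, a_2 = -45, a_3 = 270, a_4 = -2025, a_5 = 17010, a_6 = -153090.
Write the denominator as Q(τ) = 1 + q1*τ. Requiring Q*f - P = O(τ^7) with deg P <= 5 kills the coefficients of τ^6..τ^6 in Q*f:
  τ^6: a_6 + q1*a_5 = 0, i.e. -153090 + (17010)*q1 = 0.
Solving this linear system: q1 = 9.
The numerator is Q*f truncated at degree 5: P0 = a_0 = 4/9; P1 = a_1 + q1*a_0 = 19; P2 = a_2 + q1*a_1 = 90; P3 = a_3 + q1*a_2 = -135; P4 = a_4 + q1*a_3 = 405; P5 = a_5 + q1*a_4 = -1215.

The Pade approximant has numerator coefficients [4/9, 19, 90, -135, 405, -1215]; denominator coefficients [1, 9].


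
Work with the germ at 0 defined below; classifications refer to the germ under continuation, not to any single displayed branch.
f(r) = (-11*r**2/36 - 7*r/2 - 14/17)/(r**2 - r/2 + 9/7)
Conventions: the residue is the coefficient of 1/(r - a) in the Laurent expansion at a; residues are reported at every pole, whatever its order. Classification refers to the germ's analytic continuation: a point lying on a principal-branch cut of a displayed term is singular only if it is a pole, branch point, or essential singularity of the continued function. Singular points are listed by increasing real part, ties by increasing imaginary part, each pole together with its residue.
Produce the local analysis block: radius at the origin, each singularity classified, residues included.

Denominator factor (r**2 - r/2 + 9/7): discriminant -137/28, complex-conjugate roots (1/4) + ((1/28)*sqrt(959))*i and (1/4) - ((1/28)*sqrt(959))*i; poles of order 1, moduli (3/7)*sqrt(7) and (3/7)*sqrt(7).
The radius of convergence is the smallest modulus among the singular points: (3/7)*sqrt(7).
The factor r**2 - r/2 + 9/7 splits as (r - a)(r - a') with a = (1/4) - ((1/28)*sqrt(959))*i, a' = (1/4) + ((1/28)*sqrt(959))*i. At the order-1 pole a set g(r) = (r - a)*f(r) = [-11*r**2/36 - 7*r/2 - 14/17] / (r - a').
Simple pole: residue = g(a) at a = (1/4) - ((1/28)*sqrt(959))*i, which is (-263/144) - ((46057/2347632)*sqrt(959))*i.
The factor r**2 - r/2 + 9/7 splits as (r - a)(r - a') with a = (1/4) + ((1/28)*sqrt(959))*i, a' = (1/4) - ((1/28)*sqrt(959))*i. At the order-1 pole a set g(r) = (r - a)*f(r) = [-11*r**2/36 - 7*r/2 - 14/17] / (r - a').
Simple pole: residue = g(a) at a = (1/4) + ((1/28)*sqrt(959))*i, which is (-263/144) + ((46057/2347632)*sqrt(959))*i.
List the singular points by increasing real part (a conjugate pair: the negative imaginary part first).

Radius of convergence at 0: (3/7)*sqrt(7).
At (1/4) - ((1/28)*sqrt(959))*i: a pole of order 1; residue (-263/144) - ((46057/2347632)*sqrt(959))*i.
At (1/4) + ((1/28)*sqrt(959))*i: a pole of order 1; residue (-263/144) + ((46057/2347632)*sqrt(959))*i.


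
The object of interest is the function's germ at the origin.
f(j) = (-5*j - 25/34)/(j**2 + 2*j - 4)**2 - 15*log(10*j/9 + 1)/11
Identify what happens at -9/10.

The point is a logarithmic branch point.

The term (-15/11)*log(1 - j/(-9/10)) has argument 1 - -9/10/(-9/10) = 0 at -9/10: a logarithmic (infinitely-sheeted) branch point; the remaining terms are analytic or single-valued there.


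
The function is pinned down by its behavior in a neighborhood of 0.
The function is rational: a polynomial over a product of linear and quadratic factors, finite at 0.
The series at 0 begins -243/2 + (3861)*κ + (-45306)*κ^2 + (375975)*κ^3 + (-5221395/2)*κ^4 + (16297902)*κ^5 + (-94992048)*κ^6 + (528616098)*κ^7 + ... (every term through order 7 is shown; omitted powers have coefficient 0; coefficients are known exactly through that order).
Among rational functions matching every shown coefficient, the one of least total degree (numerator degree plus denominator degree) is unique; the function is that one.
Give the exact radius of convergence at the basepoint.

No rational of total degree below 5 reproduces all 8 coefficients; solving the [1/4] Pade equations on them gives f(κ) = (16*κ - 9/10)/((κ + 1/5)*(κ + 1/3)**3), whose expansion matches every shown term.
Denominator factor (κ + 1/5): pole of order 1 at -1/5, modulus 1/5.
Denominator factor (κ + 1/3)^3: pole of order 3 at -1/3, modulus 1/3.
The radius of convergence is the smallest modulus among the singular points: 1/5.

The radius of convergence is 1/5.


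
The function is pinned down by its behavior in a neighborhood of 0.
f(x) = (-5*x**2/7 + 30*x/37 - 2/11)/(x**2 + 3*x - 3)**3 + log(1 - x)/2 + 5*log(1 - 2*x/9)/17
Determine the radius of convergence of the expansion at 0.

The radius of convergence is -3/2 + (1/2)*sqrt(21).

Denominator factor (x**2 + 3*x - 3)^3: discriminant 21, real irrational roots -3/2 + (1/2)*sqrt(21) and -3/2 - (1/2)*sqrt(21); poles of order 3, moduli -3/2 + (1/2)*sqrt(21) and 3/2 + (1/2)*sqrt(21).
Branch term (1/2)*log(1 - x/(1)): its argument vanishes at x = 1, a logarithmic branch point, modulus 1.
Branch term (5/17)*log(1 - x/(9/2)): its argument vanishes at x = 9/2, a logarithmic branch point, modulus 9/2.
The radius of convergence is the smallest modulus among the singular points: -3/2 + (1/2)*sqrt(21).


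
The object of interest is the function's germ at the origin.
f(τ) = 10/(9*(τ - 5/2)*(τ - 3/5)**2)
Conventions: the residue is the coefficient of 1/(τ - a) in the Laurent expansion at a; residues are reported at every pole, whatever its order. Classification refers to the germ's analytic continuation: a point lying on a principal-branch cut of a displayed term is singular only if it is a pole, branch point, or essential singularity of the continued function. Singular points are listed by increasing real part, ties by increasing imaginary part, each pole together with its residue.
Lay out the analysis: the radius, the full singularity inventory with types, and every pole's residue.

Radius of convergence at 0: 3/5.
At 3/5: a pole of order 2; residue -1000/3249.
At 5/2: a pole of order 1; residue 1000/3249.

Denominator factor (τ - 3/5)^2: pole of order 2 at 3/5, modulus 3/5.
Denominator factor (τ - 5/2): pole of order 1 at 5/2, modulus 5/2.
The radius of convergence is the smallest modulus among the singular points: 3/5.
At the order-2 pole 3/5 set g(τ) = (τ - (3/5))^2*f(τ) = 10/(9*(τ - 5/2)).
Order-2 pole: residue = g'(a); g'(3/5) = -1000/3249, so the residue is -1000/3249.
At the order-1 pole 5/2 set g(τ) = (τ - (5/2))*f(τ) = 10/(9*(τ - 3/5)**2).
Simple pole: residue = g(a) at a = 5/2, which is 1000/3249.
List the singular points by increasing real part (a conjugate pair: the negative imaginary part first).


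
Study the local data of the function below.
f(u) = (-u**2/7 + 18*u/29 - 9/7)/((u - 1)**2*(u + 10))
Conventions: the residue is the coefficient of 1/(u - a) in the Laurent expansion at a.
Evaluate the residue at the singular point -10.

The residue is -4421/24563.

At the order-1 pole -10 set g(u) = (u - (-10))*f(u) = (-u**2/7 + 18*u/29 - 9/7)/(u - 1)**2.
Simple pole: residue = g(a) at a = -10, which is -4421/24563.


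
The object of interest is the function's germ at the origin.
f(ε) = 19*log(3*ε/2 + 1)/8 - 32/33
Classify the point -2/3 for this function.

The term (19/8)*log(1 - ε/(-2/3)) has argument 1 - -2/3/(-2/3) = 0 at -2/3: a logarithmic (infinitely-sheeted) branch point; the remaining terms are analytic or single-valued there.

The point is a logarithmic branch point.


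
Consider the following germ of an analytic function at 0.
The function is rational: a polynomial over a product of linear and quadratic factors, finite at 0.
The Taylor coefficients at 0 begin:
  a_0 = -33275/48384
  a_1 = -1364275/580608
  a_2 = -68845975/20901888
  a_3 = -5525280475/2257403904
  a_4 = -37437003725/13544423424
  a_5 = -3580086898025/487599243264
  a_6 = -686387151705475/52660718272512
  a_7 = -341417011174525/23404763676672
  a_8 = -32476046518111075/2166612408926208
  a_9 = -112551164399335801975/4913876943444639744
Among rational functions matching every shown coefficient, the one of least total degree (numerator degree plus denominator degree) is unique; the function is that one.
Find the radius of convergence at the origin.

No rational of total degree below 8 reproduces all 10 coefficients; solving the [0/8] Pade equations on them gives f(λ) = -4/(7*(λ - 4/5)**2*(λ**2 - λ/3 + 12/11)**3), whose expansion matches every shown term.
Denominator factor (λ**2 - λ/3 + 12/11)^3: discriminant -421/99, complex-conjugate roots (1/6) + ((1/66)*sqrt(4631))*i and (1/6) - ((1/66)*sqrt(4631))*i; poles of order 3, moduli (2/11)*sqrt(33) and (2/11)*sqrt(33).
Denominator factor (λ - 4/5)^2: pole of order 2 at 4/5, modulus 4/5.
The radius of convergence is the smallest modulus among the singular points: 4/5.

The radius of convergence is 4/5.


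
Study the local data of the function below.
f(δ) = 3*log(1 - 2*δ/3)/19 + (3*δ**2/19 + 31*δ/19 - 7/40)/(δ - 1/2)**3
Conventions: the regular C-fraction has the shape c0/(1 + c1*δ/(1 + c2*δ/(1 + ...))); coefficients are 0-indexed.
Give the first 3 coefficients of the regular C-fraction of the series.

The regular C-fraction coefficients are [7/5, 452/133, -1178537/90174].

Taylor coefficients (expand at 0): a_0 = 7/5, a_1 = -452/95, a_2 = -13114/285.
c0 = a_0 = 7/5. Peel one level at a time: if S = 1 + c*δ/S' with S'(0) = 1, then c is the δ-coefficient of S and S' = c*δ/(S - 1).
S_1 = c0/f = 1 + (452/133)*δ + (2357074/53067)*δ^2 + ...; c1 = 452/133.
S_2 = c1*δ/(S_1 - 1) = 1 + (-1178537/90174)*δ + ...; c2 = -1178537/90174.


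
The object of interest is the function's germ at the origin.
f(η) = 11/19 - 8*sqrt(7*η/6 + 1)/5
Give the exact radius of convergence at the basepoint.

The radius of convergence is 6/7.

Branch term (-8/5)*sqrt(1 - η/(-6/7)): its argument vanishes at η = -6/7, a square-root branch point, modulus 6/7.
The radius of convergence is the smallest modulus among the singular points: 6/7.


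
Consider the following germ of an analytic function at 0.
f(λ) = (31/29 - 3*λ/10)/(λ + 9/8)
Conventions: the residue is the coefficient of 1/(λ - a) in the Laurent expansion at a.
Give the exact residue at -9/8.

The residue is 3263/2320.

At the order-1 pole -9/8 set g(λ) = (λ - (-9/8))*f(λ) = 31/29 - 3*λ/10.
Simple pole: residue = g(a) at a = -9/8, which is 3263/2320.


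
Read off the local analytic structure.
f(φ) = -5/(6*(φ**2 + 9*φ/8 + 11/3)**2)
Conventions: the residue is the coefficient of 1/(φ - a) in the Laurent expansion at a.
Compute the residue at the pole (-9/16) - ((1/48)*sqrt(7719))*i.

The residue is -((2560/6620329)*sqrt(7719))*i.

The factor φ**2 + 9*φ/8 + 11/3 splits as (φ - a)(φ - a') with a = (-9/16) - ((1/48)*sqrt(7719))*i, a' = (-9/16) + ((1/48)*sqrt(7719))*i. At the order-2 pole a set g(φ) = (φ - a)^2*f(φ) = [-5/6] / (φ - a')^2.
Order-2 pole: residue = g'(a); g'((-9/16) - ((1/48)*sqrt(7719))*i) = -((2560/6620329)*sqrt(7719))*i, so the residue is -((2560/6620329)*sqrt(7719))*i.


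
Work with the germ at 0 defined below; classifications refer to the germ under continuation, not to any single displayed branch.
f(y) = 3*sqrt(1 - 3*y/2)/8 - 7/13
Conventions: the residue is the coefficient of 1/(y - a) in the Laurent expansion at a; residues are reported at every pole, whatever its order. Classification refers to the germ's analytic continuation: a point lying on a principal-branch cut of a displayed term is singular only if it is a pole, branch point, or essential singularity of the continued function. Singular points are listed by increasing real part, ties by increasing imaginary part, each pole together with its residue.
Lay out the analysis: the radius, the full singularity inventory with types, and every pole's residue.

Radius of convergence at 0: 2/3.
At 2/3: an algebraic (square-root) branch point.

Branch term (3/8)*sqrt(1 - y/(2/3)): its argument vanishes at y = 2/3, a square-root branch point, modulus 2/3.
The radius of convergence is the smallest modulus among the singular points: 2/3.


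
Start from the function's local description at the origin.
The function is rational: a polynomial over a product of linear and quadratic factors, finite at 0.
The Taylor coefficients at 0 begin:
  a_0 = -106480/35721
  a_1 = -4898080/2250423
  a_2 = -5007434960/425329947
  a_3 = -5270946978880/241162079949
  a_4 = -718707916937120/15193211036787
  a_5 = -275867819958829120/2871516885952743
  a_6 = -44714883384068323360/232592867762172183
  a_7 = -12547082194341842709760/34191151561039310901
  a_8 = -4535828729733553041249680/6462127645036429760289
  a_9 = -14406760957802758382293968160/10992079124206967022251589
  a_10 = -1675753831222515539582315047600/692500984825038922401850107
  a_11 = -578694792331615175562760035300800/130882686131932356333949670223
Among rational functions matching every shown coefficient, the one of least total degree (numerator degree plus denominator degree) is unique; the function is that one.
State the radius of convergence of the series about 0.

The radius of convergence is -1/3 + (2/33)*sqrt(253).

No rational of total degree below 10 reproduces all 12 coefficients; solving the [0/10] Pade equations on them gives f(θ) = 20/(9*(θ**2 + 2*θ/3 - 9/11)**3*(θ**2 + θ + 7/6)**2), whose expansion matches every shown term.
Denominator factor (θ**2 + 2*θ/3 - 9/11)^3: discriminant 368/99, real irrational roots -1/3 + (2/33)*sqrt(253) and -1/3 - (2/33)*sqrt(253); poles of order 3, moduli -1/3 + (2/33)*sqrt(253) and 1/3 + (2/33)*sqrt(253).
Denominator factor (θ**2 + θ + 7/6)^2: discriminant -11/3, complex-conjugate roots (-1/2) + ((1/6)*sqrt(33))*i and (-1/2) - ((1/6)*sqrt(33))*i; poles of order 2, moduli (1/6)*sqrt(42) and (1/6)*sqrt(42).
The radius of convergence is the smallest modulus among the singular points: -1/3 + (2/33)*sqrt(253).
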